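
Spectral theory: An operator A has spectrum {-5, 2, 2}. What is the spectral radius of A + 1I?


Spectrum of A + 1I = {-4, 3, 3}
Spectral radius = max |lambda| over the shifted spectrum
= max(4, 3, 3) = 4

4


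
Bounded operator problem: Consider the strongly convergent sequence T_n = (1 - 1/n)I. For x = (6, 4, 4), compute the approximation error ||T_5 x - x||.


T_5 x - x = (1 - 1/5)x - x = -x/5
||x|| = sqrt(68) = 8.2462
||T_5 x - x|| = ||x||/5 = 8.2462/5 = 1.6492

1.6492


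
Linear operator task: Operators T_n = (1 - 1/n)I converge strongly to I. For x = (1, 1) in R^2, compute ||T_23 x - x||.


T_23 x - x = (1 - 1/23)x - x = -x/23
||x|| = sqrt(2) = 1.4142
||T_23 x - x|| = ||x||/23 = 1.4142/23 = 0.0615

0.0615


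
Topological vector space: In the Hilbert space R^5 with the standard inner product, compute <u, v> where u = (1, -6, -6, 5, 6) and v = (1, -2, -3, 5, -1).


Computing the standard inner product <u, v> = sum u_i * v_i
= 1*1 + -6*-2 + -6*-3 + 5*5 + 6*-1
= 1 + 12 + 18 + 25 + -6
= 50

50


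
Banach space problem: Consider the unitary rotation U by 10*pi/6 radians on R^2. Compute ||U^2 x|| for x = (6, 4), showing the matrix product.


U is a rotation by theta = 10*pi/6
U^2 = rotation by 2*theta = 20*pi/6 = 8*pi/6 (mod 2*pi)
cos(8*pi/6) = -0.5000, sin(8*pi/6) = -0.8660
U^2 x = (-0.5000 * 6 - -0.8660 * 4, -0.8660 * 6 + -0.5000 * 4)
= (0.4641, -7.1962)
||U^2 x|| = sqrt(0.4641^2 + (-7.1962)^2) = sqrt(52.0000) = 7.2111

7.2111


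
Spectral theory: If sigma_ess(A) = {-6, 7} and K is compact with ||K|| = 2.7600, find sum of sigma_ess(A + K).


By Weyl's theorem, the essential spectrum is invariant under compact perturbations.
sigma_ess(A + K) = sigma_ess(A) = {-6, 7}
Sum = -6 + 7 = 1

1


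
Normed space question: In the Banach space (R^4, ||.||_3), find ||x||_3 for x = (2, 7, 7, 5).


The l^3 norm = (sum |x_i|^3)^(1/3)
Sum of 3th powers = 8 + 343 + 343 + 125 = 819
||x||_3 = (819)^(1/3) = 9.3561

9.3561


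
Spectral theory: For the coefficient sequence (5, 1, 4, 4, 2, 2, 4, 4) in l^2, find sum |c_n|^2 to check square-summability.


sum |c_n|^2 = 5^2 + 1^2 + 4^2 + 4^2 + 2^2 + 2^2 + 4^2 + 4^2
= 25 + 1 + 16 + 16 + 4 + 4 + 16 + 16
= 98

98


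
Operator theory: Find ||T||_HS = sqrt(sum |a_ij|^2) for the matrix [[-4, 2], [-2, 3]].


The Hilbert-Schmidt norm is sqrt(sum of squares of all entries).
Sum of squares = (-4)^2 + 2^2 + (-2)^2 + 3^2
= 16 + 4 + 4 + 9 = 33
||T||_HS = sqrt(33) = 5.7446

5.7446


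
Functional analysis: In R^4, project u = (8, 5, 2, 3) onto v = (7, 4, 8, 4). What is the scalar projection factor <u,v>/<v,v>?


Computing <u,v> = 8*7 + 5*4 + 2*8 + 3*4 = 104
Computing <v,v> = 7^2 + 4^2 + 8^2 + 4^2 = 145
Projection coefficient = 104/145 = 0.7172

0.7172


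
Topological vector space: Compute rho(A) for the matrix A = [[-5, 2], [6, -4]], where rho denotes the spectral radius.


For a 2x2 matrix, eigenvalues satisfy lambda^2 - (trace)*lambda + det = 0
trace = -5 + -4 = -9
det = -5*-4 - 2*6 = 8
discriminant = (-9)^2 - 4*(8) = 49
spectral radius = max |eigenvalue| = 8.0000

8.0000


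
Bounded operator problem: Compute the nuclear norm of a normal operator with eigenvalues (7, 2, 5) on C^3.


For a normal operator, singular values equal |eigenvalues|.
Trace norm = sum |lambda_i| = 7 + 2 + 5
= 14

14


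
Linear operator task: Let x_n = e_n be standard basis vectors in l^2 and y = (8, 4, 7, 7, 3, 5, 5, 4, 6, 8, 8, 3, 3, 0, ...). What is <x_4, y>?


x_4 = e_4 is the standard basis vector with 1 in position 4.
<x_4, y> = y_4 = 7
As n -> infinity, <x_n, y> -> 0, confirming weak convergence of (x_n) to 0.

7


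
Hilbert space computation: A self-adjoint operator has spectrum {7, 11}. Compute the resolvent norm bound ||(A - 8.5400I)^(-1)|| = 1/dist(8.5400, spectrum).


dist(8.5400, {7, 11}) = min(|8.5400 - 7|, |8.5400 - 11|)
= min(1.5400, 2.4600) = 1.5400
Resolvent bound = 1/1.5400 = 0.6494

0.6494


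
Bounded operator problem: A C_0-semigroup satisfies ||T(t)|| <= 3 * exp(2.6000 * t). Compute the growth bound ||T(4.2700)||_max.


||T(4.2700)|| <= 3 * exp(2.6000 * 4.2700)
= 3 * exp(11.1020)
= 3 * 66303.6349
= 198910.9048

198910.9048


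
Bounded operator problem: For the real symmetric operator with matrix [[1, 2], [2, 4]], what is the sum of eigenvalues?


For a self-adjoint (symmetric) matrix, the eigenvalues are real.
The sum of eigenvalues equals the trace of the matrix.
trace = 1 + 4 = 5

5


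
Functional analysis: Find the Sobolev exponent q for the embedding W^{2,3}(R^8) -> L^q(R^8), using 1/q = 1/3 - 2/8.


Using the Sobolev embedding formula: 1/q = 1/p - k/n
1/q = 1/3 - 2/8 = 1/12
q = 1/(1/12) = 12

12.0000


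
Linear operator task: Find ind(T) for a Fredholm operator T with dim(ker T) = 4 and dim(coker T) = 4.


The Fredholm index is defined as ind(T) = dim(ker T) - dim(coker T)
= 4 - 4
= 0

0


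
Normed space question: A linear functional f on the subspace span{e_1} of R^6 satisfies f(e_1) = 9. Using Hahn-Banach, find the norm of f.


The norm of f is given by ||f|| = sup_{||x||=1} |f(x)|.
On span{e_1}, ||e_1|| = 1, so ||f|| = |f(e_1)| / ||e_1||
= |9| / 1 = 9.0000

9.0000


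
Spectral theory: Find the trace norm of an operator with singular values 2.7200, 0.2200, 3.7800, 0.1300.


The nuclear norm is the sum of all singular values.
||T||_1 = 2.7200 + 0.2200 + 3.7800 + 0.1300
= 6.8500

6.8500


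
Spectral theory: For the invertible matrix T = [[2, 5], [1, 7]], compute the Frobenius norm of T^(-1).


det(T) = 2*7 - 5*1 = 9
T^(-1) = (1/9) * [[7, -5], [-1, 2]] = [[0.7778, -0.5556], [-0.1111, 0.2222]]
||T^(-1)||_F^2 = 0.7778^2 + (-0.5556)^2 + (-0.1111)^2 + 0.2222^2 = 0.9753
||T^(-1)||_F = sqrt(0.9753) = 0.9876

0.9876


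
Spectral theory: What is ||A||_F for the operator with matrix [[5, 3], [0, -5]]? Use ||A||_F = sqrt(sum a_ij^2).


||A||_F^2 = sum a_ij^2
= 5^2 + 3^2 + 0^2 + (-5)^2
= 25 + 9 + 0 + 25 = 59
||A||_F = sqrt(59) = 7.6811

7.6811


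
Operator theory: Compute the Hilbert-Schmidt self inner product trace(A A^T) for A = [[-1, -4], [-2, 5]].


trace(A * A^T) = sum of squares of all entries
= (-1)^2 + (-4)^2 + (-2)^2 + 5^2
= 1 + 16 + 4 + 25
= 46

46


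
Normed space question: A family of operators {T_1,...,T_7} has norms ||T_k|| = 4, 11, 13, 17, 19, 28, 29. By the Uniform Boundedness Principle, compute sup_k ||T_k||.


By the Uniform Boundedness Principle, the supremum of norms is finite.
sup_k ||T_k|| = max(4, 11, 13, 17, 19, 28, 29) = 29

29


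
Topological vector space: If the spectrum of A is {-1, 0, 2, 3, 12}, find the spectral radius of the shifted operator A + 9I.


Spectrum of A + 9I = {8, 9, 11, 12, 21}
Spectral radius = max |lambda| over the shifted spectrum
= max(8, 9, 11, 12, 21) = 21

21


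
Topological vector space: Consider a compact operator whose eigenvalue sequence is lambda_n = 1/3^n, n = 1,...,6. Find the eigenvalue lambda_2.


The eigenvalue formula gives lambda_2 = 1/3^2
= 1/9
= 0.1111

0.1111


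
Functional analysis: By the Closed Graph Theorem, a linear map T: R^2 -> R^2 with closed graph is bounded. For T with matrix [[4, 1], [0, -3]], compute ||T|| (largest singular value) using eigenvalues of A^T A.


A^T A = [[16, 4], [4, 10]]
trace(A^T A) = 26, det(A^T A) = 144
discriminant = 26^2 - 4*144 = 100
Largest eigenvalue of A^T A = (trace + sqrt(disc))/2 = 18.0000
||T|| = sqrt(18.0000) = 4.2426

4.2426


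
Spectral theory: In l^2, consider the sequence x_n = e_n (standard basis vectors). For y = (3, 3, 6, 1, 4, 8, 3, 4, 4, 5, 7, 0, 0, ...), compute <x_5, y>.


x_5 = e_5 is the standard basis vector with 1 in position 5.
<x_5, y> = y_5 = 4
As n -> infinity, <x_n, y> -> 0, confirming weak convergence of (x_n) to 0.

4


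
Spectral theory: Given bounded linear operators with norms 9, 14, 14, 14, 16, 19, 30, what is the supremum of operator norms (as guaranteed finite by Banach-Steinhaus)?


By the Uniform Boundedness Principle, the supremum of norms is finite.
sup_k ||T_k|| = max(9, 14, 14, 14, 16, 19, 30) = 30

30


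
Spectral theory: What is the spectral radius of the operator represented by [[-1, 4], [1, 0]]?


For a 2x2 matrix, eigenvalues satisfy lambda^2 - (trace)*lambda + det = 0
trace = -1 + 0 = -1
det = -1*0 - 4*1 = -4
discriminant = (-1)^2 - 4*(-4) = 17
spectral radius = max |eigenvalue| = 2.5616

2.5616


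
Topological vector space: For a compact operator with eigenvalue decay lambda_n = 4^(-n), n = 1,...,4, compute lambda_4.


The eigenvalue formula gives lambda_4 = 1/4^4
= 1/256
= 0.0039

0.0039


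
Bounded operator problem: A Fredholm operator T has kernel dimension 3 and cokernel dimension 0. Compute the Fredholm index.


The Fredholm index is defined as ind(T) = dim(ker T) - dim(coker T)
= 3 - 0
= 3

3


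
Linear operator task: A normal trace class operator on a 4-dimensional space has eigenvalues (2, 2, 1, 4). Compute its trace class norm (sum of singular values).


For a normal operator, singular values equal |eigenvalues|.
Trace norm = sum |lambda_i| = 2 + 2 + 1 + 4
= 9

9


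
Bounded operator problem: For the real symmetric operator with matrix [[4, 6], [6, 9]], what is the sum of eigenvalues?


For a self-adjoint (symmetric) matrix, the eigenvalues are real.
The sum of eigenvalues equals the trace of the matrix.
trace = 4 + 9 = 13

13


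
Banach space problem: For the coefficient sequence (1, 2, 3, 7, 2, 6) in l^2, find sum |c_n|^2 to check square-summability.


sum |c_n|^2 = 1^2 + 2^2 + 3^2 + 7^2 + 2^2 + 6^2
= 1 + 4 + 9 + 49 + 4 + 36
= 103

103


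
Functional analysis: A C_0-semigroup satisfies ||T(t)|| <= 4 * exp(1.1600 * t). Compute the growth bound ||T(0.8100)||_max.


||T(0.8100)|| <= 4 * exp(1.1600 * 0.8100)
= 4 * exp(0.9396)
= 4 * 2.5590
= 10.2358

10.2358


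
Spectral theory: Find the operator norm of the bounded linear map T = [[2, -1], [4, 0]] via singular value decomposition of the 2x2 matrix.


A^T A = [[20, -2], [-2, 1]]
trace(A^T A) = 21, det(A^T A) = 16
discriminant = 21^2 - 4*16 = 377
Largest eigenvalue of A^T A = (trace + sqrt(disc))/2 = 20.2082
||T|| = sqrt(20.2082) = 4.4954

4.4954


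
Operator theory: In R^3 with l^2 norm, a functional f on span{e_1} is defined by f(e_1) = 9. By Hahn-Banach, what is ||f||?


The norm of f is given by ||f|| = sup_{||x||=1} |f(x)|.
On span{e_1}, ||e_1|| = 1, so ||f|| = |f(e_1)| / ||e_1||
= |9| / 1 = 9.0000

9.0000


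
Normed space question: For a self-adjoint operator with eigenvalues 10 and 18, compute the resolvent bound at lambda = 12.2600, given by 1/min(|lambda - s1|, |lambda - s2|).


dist(12.2600, {10, 18}) = min(|12.2600 - 10|, |12.2600 - 18|)
= min(2.2600, 5.7400) = 2.2600
Resolvent bound = 1/2.2600 = 0.4425

0.4425


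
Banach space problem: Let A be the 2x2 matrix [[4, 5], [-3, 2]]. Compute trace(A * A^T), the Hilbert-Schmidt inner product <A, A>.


trace(A * A^T) = sum of squares of all entries
= 4^2 + 5^2 + (-3)^2 + 2^2
= 16 + 25 + 9 + 4
= 54

54


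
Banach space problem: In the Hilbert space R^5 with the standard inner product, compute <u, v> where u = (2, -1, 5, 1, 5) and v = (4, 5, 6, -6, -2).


Computing the standard inner product <u, v> = sum u_i * v_i
= 2*4 + -1*5 + 5*6 + 1*-6 + 5*-2
= 8 + -5 + 30 + -6 + -10
= 17

17


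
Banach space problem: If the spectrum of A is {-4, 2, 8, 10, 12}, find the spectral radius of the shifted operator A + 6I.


Spectrum of A + 6I = {2, 8, 14, 16, 18}
Spectral radius = max |lambda| over the shifted spectrum
= max(2, 8, 14, 16, 18) = 18

18


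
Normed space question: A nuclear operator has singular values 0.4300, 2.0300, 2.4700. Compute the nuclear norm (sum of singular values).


The nuclear norm is the sum of all singular values.
||T||_1 = 0.4300 + 2.0300 + 2.4700
= 4.9300

4.9300


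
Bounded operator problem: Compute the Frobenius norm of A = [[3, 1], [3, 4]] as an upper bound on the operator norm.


||A||_F^2 = sum a_ij^2
= 3^2 + 1^2 + 3^2 + 4^2
= 9 + 1 + 9 + 16 = 35
||A||_F = sqrt(35) = 5.9161

5.9161


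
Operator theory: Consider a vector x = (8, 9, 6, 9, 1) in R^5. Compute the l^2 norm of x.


The l^2 norm = (sum |x_i|^2)^(1/2)
Sum of 2th powers = 64 + 81 + 36 + 81 + 1 = 263
||x||_2 = (263)^(1/2) = 16.2173

16.2173


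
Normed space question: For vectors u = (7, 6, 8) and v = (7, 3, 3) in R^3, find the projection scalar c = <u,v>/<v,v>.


Computing <u,v> = 7*7 + 6*3 + 8*3 = 91
Computing <v,v> = 7^2 + 3^2 + 3^2 = 67
Projection coefficient = 91/67 = 1.3582

1.3582


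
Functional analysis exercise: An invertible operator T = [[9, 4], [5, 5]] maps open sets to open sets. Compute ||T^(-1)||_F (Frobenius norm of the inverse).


det(T) = 9*5 - 4*5 = 25
T^(-1) = (1/25) * [[5, -4], [-5, 9]] = [[0.2000, -0.1600], [-0.2000, 0.3600]]
||T^(-1)||_F^2 = 0.2000^2 + (-0.1600)^2 + (-0.2000)^2 + 0.3600^2 = 0.2352
||T^(-1)||_F = sqrt(0.2352) = 0.4850

0.4850


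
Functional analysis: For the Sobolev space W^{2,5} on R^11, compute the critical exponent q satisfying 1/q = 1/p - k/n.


Using the Sobolev embedding formula: 1/q = 1/p - k/n
1/q = 1/5 - 2/11 = 1/55
q = 1/(1/55) = 55

55.0000


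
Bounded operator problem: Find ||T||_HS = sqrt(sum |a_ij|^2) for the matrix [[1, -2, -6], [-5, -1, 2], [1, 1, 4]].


The Hilbert-Schmidt norm is sqrt(sum of squares of all entries).
Sum of squares = 1^2 + (-2)^2 + (-6)^2 + (-5)^2 + (-1)^2 + 2^2 + 1^2 + 1^2 + 4^2
= 1 + 4 + 36 + 25 + 1 + 4 + 1 + 1 + 16 = 89
||T||_HS = sqrt(89) = 9.4340

9.4340


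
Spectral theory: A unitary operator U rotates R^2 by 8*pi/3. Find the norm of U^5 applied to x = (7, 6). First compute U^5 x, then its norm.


U is a rotation by theta = 8*pi/3
U^5 = rotation by 5*theta = 40*pi/3 = 4*pi/3 (mod 2*pi)
cos(4*pi/3) = -0.5000, sin(4*pi/3) = -0.8660
U^5 x = (-0.5000 * 7 - -0.8660 * 6, -0.8660 * 7 + -0.5000 * 6)
= (1.6962, -9.0622)
||U^5 x|| = sqrt(1.6962^2 + (-9.0622)^2) = sqrt(85.0000) = 9.2195

9.2195


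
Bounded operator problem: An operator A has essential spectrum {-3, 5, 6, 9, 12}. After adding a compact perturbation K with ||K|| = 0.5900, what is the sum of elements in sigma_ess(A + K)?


By Weyl's theorem, the essential spectrum is invariant under compact perturbations.
sigma_ess(A + K) = sigma_ess(A) = {-3, 5, 6, 9, 12}
Sum = -3 + 5 + 6 + 9 + 12 = 29

29


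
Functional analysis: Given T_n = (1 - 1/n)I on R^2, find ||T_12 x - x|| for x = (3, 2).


T_12 x - x = (1 - 1/12)x - x = -x/12
||x|| = sqrt(13) = 3.6056
||T_12 x - x|| = ||x||/12 = 3.6056/12 = 0.3005

0.3005


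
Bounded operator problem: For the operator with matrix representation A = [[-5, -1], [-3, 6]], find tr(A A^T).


trace(A * A^T) = sum of squares of all entries
= (-5)^2 + (-1)^2 + (-3)^2 + 6^2
= 25 + 1 + 9 + 36
= 71

71


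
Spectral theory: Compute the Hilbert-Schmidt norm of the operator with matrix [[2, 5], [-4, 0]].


The Hilbert-Schmidt norm is sqrt(sum of squares of all entries).
Sum of squares = 2^2 + 5^2 + (-4)^2 + 0^2
= 4 + 25 + 16 + 0 = 45
||T||_HS = sqrt(45) = 6.7082

6.7082


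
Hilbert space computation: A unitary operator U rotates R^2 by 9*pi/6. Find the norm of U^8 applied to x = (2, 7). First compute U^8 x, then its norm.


U is a rotation by theta = 9*pi/6
U^8 = rotation by 8*theta = 72*pi/6 = 0*pi/6 (mod 2*pi)
cos(0*pi/6) = 1.0000, sin(0*pi/6) = 0.0000
U^8 x = (1.0000 * 2 - 0.0000 * 7, 0.0000 * 2 + 1.0000 * 7)
= (2.0000, 7.0000)
||U^8 x|| = sqrt(2.0000^2 + 7.0000^2) = sqrt(53.0000) = 7.2801

7.2801


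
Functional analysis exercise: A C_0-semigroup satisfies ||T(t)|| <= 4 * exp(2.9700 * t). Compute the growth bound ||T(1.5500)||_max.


||T(1.5500)|| <= 4 * exp(2.9700 * 1.5500)
= 4 * exp(4.6035)
= 4 * 99.8331
= 399.3325

399.3325


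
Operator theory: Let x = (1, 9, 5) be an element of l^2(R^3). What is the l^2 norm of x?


The l^2 norm = (sum |x_i|^2)^(1/2)
Sum of 2th powers = 1 + 81 + 25 = 107
||x||_2 = (107)^(1/2) = 10.3441

10.3441


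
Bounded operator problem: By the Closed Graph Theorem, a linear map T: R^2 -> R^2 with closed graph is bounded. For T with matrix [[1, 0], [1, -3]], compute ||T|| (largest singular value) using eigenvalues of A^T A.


A^T A = [[2, -3], [-3, 9]]
trace(A^T A) = 11, det(A^T A) = 9
discriminant = 11^2 - 4*9 = 85
Largest eigenvalue of A^T A = (trace + sqrt(disc))/2 = 10.1098
||T|| = sqrt(10.1098) = 3.1796

3.1796


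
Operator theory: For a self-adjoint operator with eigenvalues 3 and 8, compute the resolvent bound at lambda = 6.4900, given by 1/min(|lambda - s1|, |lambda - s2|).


dist(6.4900, {3, 8}) = min(|6.4900 - 3|, |6.4900 - 8|)
= min(3.4900, 1.5100) = 1.5100
Resolvent bound = 1/1.5100 = 0.6623

0.6623


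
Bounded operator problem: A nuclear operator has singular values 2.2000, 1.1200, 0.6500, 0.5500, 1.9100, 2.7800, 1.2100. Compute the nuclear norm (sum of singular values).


The nuclear norm is the sum of all singular values.
||T||_1 = 2.2000 + 1.1200 + 0.6500 + 0.5500 + 1.9100 + 2.7800 + 1.2100
= 10.4200

10.4200


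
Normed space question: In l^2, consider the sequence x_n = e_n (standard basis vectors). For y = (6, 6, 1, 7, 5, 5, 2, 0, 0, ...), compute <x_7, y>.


x_7 = e_7 is the standard basis vector with 1 in position 7.
<x_7, y> = y_7 = 2
As n -> infinity, <x_n, y> -> 0, confirming weak convergence of (x_n) to 0.

2


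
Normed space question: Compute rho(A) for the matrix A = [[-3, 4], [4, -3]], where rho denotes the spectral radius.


For a 2x2 matrix, eigenvalues satisfy lambda^2 - (trace)*lambda + det = 0
trace = -3 + -3 = -6
det = -3*-3 - 4*4 = -7
discriminant = (-6)^2 - 4*(-7) = 64
spectral radius = max |eigenvalue| = 7.0000

7.0000


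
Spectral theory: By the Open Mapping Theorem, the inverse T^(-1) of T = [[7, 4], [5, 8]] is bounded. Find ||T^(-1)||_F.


det(T) = 7*8 - 4*5 = 36
T^(-1) = (1/36) * [[8, -4], [-5, 7]] = [[0.2222, -0.1111], [-0.1389, 0.1944]]
||T^(-1)||_F^2 = 0.2222^2 + (-0.1111)^2 + (-0.1389)^2 + 0.1944^2 = 0.1188
||T^(-1)||_F = sqrt(0.1188) = 0.3447

0.3447


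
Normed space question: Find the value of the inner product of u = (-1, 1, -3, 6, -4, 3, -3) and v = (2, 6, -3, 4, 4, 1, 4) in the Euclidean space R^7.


Computing the standard inner product <u, v> = sum u_i * v_i
= -1*2 + 1*6 + -3*-3 + 6*4 + -4*4 + 3*1 + -3*4
= -2 + 6 + 9 + 24 + -16 + 3 + -12
= 12

12


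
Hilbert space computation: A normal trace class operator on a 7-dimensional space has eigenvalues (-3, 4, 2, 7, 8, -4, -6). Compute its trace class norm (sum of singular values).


For a normal operator, singular values equal |eigenvalues|.
Trace norm = sum |lambda_i| = 3 + 4 + 2 + 7 + 8 + 4 + 6
= 34

34


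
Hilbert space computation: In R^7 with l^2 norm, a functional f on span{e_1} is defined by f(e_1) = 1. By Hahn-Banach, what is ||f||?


The norm of f is given by ||f|| = sup_{||x||=1} |f(x)|.
On span{e_1}, ||e_1|| = 1, so ||f|| = |f(e_1)| / ||e_1||
= |1| / 1 = 1.0000

1.0000


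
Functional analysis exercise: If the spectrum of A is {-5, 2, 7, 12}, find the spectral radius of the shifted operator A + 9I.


Spectrum of A + 9I = {4, 11, 16, 21}
Spectral radius = max |lambda| over the shifted spectrum
= max(4, 11, 16, 21) = 21

21


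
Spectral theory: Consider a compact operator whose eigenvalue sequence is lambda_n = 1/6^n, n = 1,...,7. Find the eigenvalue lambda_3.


The eigenvalue formula gives lambda_3 = 1/6^3
= 1/216
= 0.0046

0.0046


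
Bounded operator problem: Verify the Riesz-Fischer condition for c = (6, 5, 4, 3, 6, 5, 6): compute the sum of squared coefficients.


sum |c_n|^2 = 6^2 + 5^2 + 4^2 + 3^2 + 6^2 + 5^2 + 6^2
= 36 + 25 + 16 + 9 + 36 + 25 + 36
= 183

183


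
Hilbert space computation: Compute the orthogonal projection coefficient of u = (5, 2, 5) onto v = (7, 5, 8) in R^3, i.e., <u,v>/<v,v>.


Computing <u,v> = 5*7 + 2*5 + 5*8 = 85
Computing <v,v> = 7^2 + 5^2 + 8^2 = 138
Projection coefficient = 85/138 = 0.6159

0.6159


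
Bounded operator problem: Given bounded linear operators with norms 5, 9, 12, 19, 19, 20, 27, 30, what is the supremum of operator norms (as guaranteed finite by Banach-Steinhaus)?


By the Uniform Boundedness Principle, the supremum of norms is finite.
sup_k ||T_k|| = max(5, 9, 12, 19, 19, 20, 27, 30) = 30

30


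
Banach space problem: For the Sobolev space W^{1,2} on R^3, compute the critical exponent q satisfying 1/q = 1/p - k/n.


Using the Sobolev embedding formula: 1/q = 1/p - k/n
1/q = 1/2 - 1/3 = 1/6
q = 1/(1/6) = 6

6.0000


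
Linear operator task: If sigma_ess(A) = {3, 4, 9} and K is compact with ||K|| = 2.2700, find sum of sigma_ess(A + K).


By Weyl's theorem, the essential spectrum is invariant under compact perturbations.
sigma_ess(A + K) = sigma_ess(A) = {3, 4, 9}
Sum = 3 + 4 + 9 = 16

16


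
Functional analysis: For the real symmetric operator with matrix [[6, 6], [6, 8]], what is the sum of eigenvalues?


For a self-adjoint (symmetric) matrix, the eigenvalues are real.
The sum of eigenvalues equals the trace of the matrix.
trace = 6 + 8 = 14

14


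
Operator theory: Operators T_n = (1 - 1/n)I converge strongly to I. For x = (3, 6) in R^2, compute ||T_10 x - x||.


T_10 x - x = (1 - 1/10)x - x = -x/10
||x|| = sqrt(45) = 6.7082
||T_10 x - x|| = ||x||/10 = 6.7082/10 = 0.6708

0.6708


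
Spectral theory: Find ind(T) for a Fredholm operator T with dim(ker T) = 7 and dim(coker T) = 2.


The Fredholm index is defined as ind(T) = dim(ker T) - dim(coker T)
= 7 - 2
= 5

5


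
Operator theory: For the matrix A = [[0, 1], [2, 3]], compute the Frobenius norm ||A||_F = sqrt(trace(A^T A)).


||A||_F^2 = sum a_ij^2
= 0^2 + 1^2 + 2^2 + 3^2
= 0 + 1 + 4 + 9 = 14
||A||_F = sqrt(14) = 3.7417

3.7417


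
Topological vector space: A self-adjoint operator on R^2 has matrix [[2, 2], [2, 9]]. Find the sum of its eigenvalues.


For a self-adjoint (symmetric) matrix, the eigenvalues are real.
The sum of eigenvalues equals the trace of the matrix.
trace = 2 + 9 = 11

11


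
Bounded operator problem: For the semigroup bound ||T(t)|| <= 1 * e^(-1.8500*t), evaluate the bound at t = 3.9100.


||T(3.9100)|| <= 1 * exp(-1.8500 * 3.9100)
= 1 * exp(-7.2335)
= 1 * 7.2199e-04
= 7.2199e-04

7.2199e-04


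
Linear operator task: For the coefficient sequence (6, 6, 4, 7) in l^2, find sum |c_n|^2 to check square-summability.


sum |c_n|^2 = 6^2 + 6^2 + 4^2 + 7^2
= 36 + 36 + 16 + 49
= 137

137


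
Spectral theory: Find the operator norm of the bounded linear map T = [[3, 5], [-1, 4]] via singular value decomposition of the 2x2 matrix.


A^T A = [[10, 11], [11, 41]]
trace(A^T A) = 51, det(A^T A) = 289
discriminant = 51^2 - 4*289 = 1445
Largest eigenvalue of A^T A = (trace + sqrt(disc))/2 = 44.5066
||T|| = sqrt(44.5066) = 6.6713

6.6713


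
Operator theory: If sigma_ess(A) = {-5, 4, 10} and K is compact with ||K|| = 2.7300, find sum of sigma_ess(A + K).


By Weyl's theorem, the essential spectrum is invariant under compact perturbations.
sigma_ess(A + K) = sigma_ess(A) = {-5, 4, 10}
Sum = -5 + 4 + 10 = 9

9


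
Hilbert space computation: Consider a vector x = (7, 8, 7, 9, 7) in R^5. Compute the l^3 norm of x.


The l^3 norm = (sum |x_i|^3)^(1/3)
Sum of 3th powers = 343 + 512 + 343 + 729 + 343 = 2270
||x||_3 = (2270)^(1/3) = 13.1424

13.1424


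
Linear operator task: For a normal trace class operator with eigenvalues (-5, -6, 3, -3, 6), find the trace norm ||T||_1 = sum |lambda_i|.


For a normal operator, singular values equal |eigenvalues|.
Trace norm = sum |lambda_i| = 5 + 6 + 3 + 3 + 6
= 23

23


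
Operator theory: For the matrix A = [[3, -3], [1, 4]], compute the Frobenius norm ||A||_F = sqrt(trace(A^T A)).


||A||_F^2 = sum a_ij^2
= 3^2 + (-3)^2 + 1^2 + 4^2
= 9 + 9 + 1 + 16 = 35
||A||_F = sqrt(35) = 5.9161

5.9161


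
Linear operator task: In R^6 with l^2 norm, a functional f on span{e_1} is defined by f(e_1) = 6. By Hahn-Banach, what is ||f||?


The norm of f is given by ||f|| = sup_{||x||=1} |f(x)|.
On span{e_1}, ||e_1|| = 1, so ||f|| = |f(e_1)| / ||e_1||
= |6| / 1 = 6.0000

6.0000


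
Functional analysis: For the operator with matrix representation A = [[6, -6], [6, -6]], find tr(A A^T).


trace(A * A^T) = sum of squares of all entries
= 6^2 + (-6)^2 + 6^2 + (-6)^2
= 36 + 36 + 36 + 36
= 144

144


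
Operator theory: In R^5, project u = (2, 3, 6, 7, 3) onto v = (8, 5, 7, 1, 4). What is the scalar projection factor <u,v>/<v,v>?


Computing <u,v> = 2*8 + 3*5 + 6*7 + 7*1 + 3*4 = 92
Computing <v,v> = 8^2 + 5^2 + 7^2 + 1^2 + 4^2 = 155
Projection coefficient = 92/155 = 0.5935

0.5935


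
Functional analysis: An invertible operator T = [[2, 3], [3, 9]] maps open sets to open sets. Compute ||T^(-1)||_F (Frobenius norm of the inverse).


det(T) = 2*9 - 3*3 = 9
T^(-1) = (1/9) * [[9, -3], [-3, 2]] = [[1.0000, -0.3333], [-0.3333, 0.2222]]
||T^(-1)||_F^2 = 1.0000^2 + (-0.3333)^2 + (-0.3333)^2 + 0.2222^2 = 1.2716
||T^(-1)||_F = sqrt(1.2716) = 1.1277

1.1277


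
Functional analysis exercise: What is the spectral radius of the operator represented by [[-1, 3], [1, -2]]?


For a 2x2 matrix, eigenvalues satisfy lambda^2 - (trace)*lambda + det = 0
trace = -1 + -2 = -3
det = -1*-2 - 3*1 = -1
discriminant = (-3)^2 - 4*(-1) = 13
spectral radius = max |eigenvalue| = 3.3028

3.3028


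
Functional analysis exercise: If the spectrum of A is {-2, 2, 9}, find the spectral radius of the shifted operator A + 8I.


Spectrum of A + 8I = {6, 10, 17}
Spectral radius = max |lambda| over the shifted spectrum
= max(6, 10, 17) = 17

17


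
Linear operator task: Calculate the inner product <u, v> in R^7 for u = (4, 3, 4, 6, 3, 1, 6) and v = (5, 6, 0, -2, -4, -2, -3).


Computing the standard inner product <u, v> = sum u_i * v_i
= 4*5 + 3*6 + 4*0 + 6*-2 + 3*-4 + 1*-2 + 6*-3
= 20 + 18 + 0 + -12 + -12 + -2 + -18
= -6

-6


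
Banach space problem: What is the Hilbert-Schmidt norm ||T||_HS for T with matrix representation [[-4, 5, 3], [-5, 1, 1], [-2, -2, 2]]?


The Hilbert-Schmidt norm is sqrt(sum of squares of all entries).
Sum of squares = (-4)^2 + 5^2 + 3^2 + (-5)^2 + 1^2 + 1^2 + (-2)^2 + (-2)^2 + 2^2
= 16 + 25 + 9 + 25 + 1 + 1 + 4 + 4 + 4 = 89
||T||_HS = sqrt(89) = 9.4340

9.4340


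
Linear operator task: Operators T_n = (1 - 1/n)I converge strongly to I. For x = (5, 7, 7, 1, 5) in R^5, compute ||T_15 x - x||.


T_15 x - x = (1 - 1/15)x - x = -x/15
||x|| = sqrt(149) = 12.2066
||T_15 x - x|| = ||x||/15 = 12.2066/15 = 0.8138

0.8138


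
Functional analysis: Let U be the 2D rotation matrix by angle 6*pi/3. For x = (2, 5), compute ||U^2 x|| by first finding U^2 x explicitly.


U is a rotation by theta = 6*pi/3
U^2 = rotation by 2*theta = 12*pi/3 = 0*pi/3 (mod 2*pi)
cos(0*pi/3) = 1.0000, sin(0*pi/3) = 0.0000
U^2 x = (1.0000 * 2 - 0.0000 * 5, 0.0000 * 2 + 1.0000 * 5)
= (2.0000, 5.0000)
||U^2 x|| = sqrt(2.0000^2 + 5.0000^2) = sqrt(29.0000) = 5.3852

5.3852


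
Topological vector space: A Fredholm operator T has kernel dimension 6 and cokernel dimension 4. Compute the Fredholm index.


The Fredholm index is defined as ind(T) = dim(ker T) - dim(coker T)
= 6 - 4
= 2

2


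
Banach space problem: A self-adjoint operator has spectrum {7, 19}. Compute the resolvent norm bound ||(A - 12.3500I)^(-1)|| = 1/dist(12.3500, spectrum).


dist(12.3500, {7, 19}) = min(|12.3500 - 7|, |12.3500 - 19|)
= min(5.3500, 6.6500) = 5.3500
Resolvent bound = 1/5.3500 = 0.1869

0.1869


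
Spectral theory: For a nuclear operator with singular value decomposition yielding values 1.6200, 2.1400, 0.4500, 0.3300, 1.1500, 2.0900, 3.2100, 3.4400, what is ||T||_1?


The nuclear norm is the sum of all singular values.
||T||_1 = 1.6200 + 2.1400 + 0.4500 + 0.3300 + 1.1500 + 2.0900 + 3.2100 + 3.4400
= 14.4300

14.4300


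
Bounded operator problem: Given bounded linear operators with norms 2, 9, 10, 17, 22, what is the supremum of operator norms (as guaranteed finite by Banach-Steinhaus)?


By the Uniform Boundedness Principle, the supremum of norms is finite.
sup_k ||T_k|| = max(2, 9, 10, 17, 22) = 22

22


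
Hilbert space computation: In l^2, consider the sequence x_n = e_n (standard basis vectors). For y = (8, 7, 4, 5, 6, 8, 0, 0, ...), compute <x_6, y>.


x_6 = e_6 is the standard basis vector with 1 in position 6.
<x_6, y> = y_6 = 8
As n -> infinity, <x_n, y> -> 0, confirming weak convergence of (x_n) to 0.

8


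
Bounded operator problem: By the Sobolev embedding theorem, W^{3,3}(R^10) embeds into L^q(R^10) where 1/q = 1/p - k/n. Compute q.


Using the Sobolev embedding formula: 1/q = 1/p - k/n
1/q = 1/3 - 3/10 = 1/30
q = 1/(1/30) = 30

30.0000


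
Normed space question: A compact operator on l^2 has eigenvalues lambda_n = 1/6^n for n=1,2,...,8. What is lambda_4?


The eigenvalue formula gives lambda_4 = 1/6^4
= 1/1296
= 7.7160e-04

7.7160e-04


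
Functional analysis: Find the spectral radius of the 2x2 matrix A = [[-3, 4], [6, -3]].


For a 2x2 matrix, eigenvalues satisfy lambda^2 - (trace)*lambda + det = 0
trace = -3 + -3 = -6
det = -3*-3 - 4*6 = -15
discriminant = (-6)^2 - 4*(-15) = 96
spectral radius = max |eigenvalue| = 7.8990

7.8990


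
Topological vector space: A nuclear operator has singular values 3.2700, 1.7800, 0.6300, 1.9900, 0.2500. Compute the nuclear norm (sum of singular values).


The nuclear norm is the sum of all singular values.
||T||_1 = 3.2700 + 1.7800 + 0.6300 + 1.9900 + 0.2500
= 7.9200

7.9200


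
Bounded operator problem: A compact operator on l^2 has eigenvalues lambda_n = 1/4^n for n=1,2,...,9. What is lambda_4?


The eigenvalue formula gives lambda_4 = 1/4^4
= 1/256
= 0.0039

0.0039


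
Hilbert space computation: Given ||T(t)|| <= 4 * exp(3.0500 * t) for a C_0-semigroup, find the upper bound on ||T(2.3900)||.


||T(2.3900)|| <= 4 * exp(3.0500 * 2.3900)
= 4 * exp(7.2895)
= 4 * 1464.8381
= 5859.3524

5859.3524


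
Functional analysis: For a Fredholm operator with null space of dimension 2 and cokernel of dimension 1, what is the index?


The Fredholm index is defined as ind(T) = dim(ker T) - dim(coker T)
= 2 - 1
= 1

1


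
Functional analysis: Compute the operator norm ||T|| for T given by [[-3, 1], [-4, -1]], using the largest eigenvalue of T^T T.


A^T A = [[25, 1], [1, 2]]
trace(A^T A) = 27, det(A^T A) = 49
discriminant = 27^2 - 4*49 = 533
Largest eigenvalue of A^T A = (trace + sqrt(disc))/2 = 25.0434
||T|| = sqrt(25.0434) = 5.0043

5.0043


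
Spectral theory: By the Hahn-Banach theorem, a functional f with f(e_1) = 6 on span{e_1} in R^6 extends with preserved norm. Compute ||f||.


The norm of f is given by ||f|| = sup_{||x||=1} |f(x)|.
On span{e_1}, ||e_1|| = 1, so ||f|| = |f(e_1)| / ||e_1||
= |6| / 1 = 6.0000

6.0000


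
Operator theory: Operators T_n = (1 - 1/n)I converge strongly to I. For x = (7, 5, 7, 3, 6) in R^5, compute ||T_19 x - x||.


T_19 x - x = (1 - 1/19)x - x = -x/19
||x|| = sqrt(168) = 12.9615
||T_19 x - x|| = ||x||/19 = 12.9615/19 = 0.6822

0.6822


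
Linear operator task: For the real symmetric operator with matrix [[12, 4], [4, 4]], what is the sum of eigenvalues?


For a self-adjoint (symmetric) matrix, the eigenvalues are real.
The sum of eigenvalues equals the trace of the matrix.
trace = 12 + 4 = 16

16


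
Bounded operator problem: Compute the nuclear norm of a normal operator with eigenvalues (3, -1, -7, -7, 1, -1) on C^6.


For a normal operator, singular values equal |eigenvalues|.
Trace norm = sum |lambda_i| = 3 + 1 + 7 + 7 + 1 + 1
= 20

20


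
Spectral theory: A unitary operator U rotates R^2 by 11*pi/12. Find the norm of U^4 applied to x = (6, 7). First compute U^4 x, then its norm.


U is a rotation by theta = 11*pi/12
U^4 = rotation by 4*theta = 44*pi/12 = 20*pi/12 (mod 2*pi)
cos(20*pi/12) = 0.5000, sin(20*pi/12) = -0.8660
U^4 x = (0.5000 * 6 - -0.8660 * 7, -0.8660 * 6 + 0.5000 * 7)
= (9.0622, -1.6962)
||U^4 x|| = sqrt(9.0622^2 + (-1.6962)^2) = sqrt(85.0000) = 9.2195

9.2195


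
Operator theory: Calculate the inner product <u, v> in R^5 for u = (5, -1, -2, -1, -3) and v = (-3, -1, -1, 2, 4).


Computing the standard inner product <u, v> = sum u_i * v_i
= 5*-3 + -1*-1 + -2*-1 + -1*2 + -3*4
= -15 + 1 + 2 + -2 + -12
= -26

-26


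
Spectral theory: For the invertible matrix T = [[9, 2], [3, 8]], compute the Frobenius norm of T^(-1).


det(T) = 9*8 - 2*3 = 66
T^(-1) = (1/66) * [[8, -2], [-3, 9]] = [[0.1212, -0.0303], [-0.0455, 0.1364]]
||T^(-1)||_F^2 = 0.1212^2 + (-0.0303)^2 + (-0.0455)^2 + 0.1364^2 = 0.0363
||T^(-1)||_F = sqrt(0.0363) = 0.1905

0.1905


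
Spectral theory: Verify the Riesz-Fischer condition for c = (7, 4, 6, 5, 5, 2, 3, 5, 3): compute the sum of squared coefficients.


sum |c_n|^2 = 7^2 + 4^2 + 6^2 + 5^2 + 5^2 + 2^2 + 3^2 + 5^2 + 3^2
= 49 + 16 + 36 + 25 + 25 + 4 + 9 + 25 + 9
= 198

198


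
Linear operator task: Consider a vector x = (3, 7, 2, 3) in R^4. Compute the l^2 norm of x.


The l^2 norm = (sum |x_i|^2)^(1/2)
Sum of 2th powers = 9 + 49 + 4 + 9 = 71
||x||_2 = (71)^(1/2) = 8.4261

8.4261


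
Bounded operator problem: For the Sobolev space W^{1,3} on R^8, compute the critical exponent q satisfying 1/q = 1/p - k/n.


Using the Sobolev embedding formula: 1/q = 1/p - k/n
1/q = 1/3 - 1/8 = 5/24
q = 1/(5/24) = 24/5 = 4.8000

4.8000


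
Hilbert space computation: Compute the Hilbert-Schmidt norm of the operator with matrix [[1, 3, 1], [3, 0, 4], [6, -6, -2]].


The Hilbert-Schmidt norm is sqrt(sum of squares of all entries).
Sum of squares = 1^2 + 3^2 + 1^2 + 3^2 + 0^2 + 4^2 + 6^2 + (-6)^2 + (-2)^2
= 1 + 9 + 1 + 9 + 0 + 16 + 36 + 36 + 4 = 112
||T||_HS = sqrt(112) = 10.5830

10.5830


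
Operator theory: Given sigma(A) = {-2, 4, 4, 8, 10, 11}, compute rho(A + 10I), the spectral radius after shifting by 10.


Spectrum of A + 10I = {8, 14, 14, 18, 20, 21}
Spectral radius = max |lambda| over the shifted spectrum
= max(8, 14, 14, 18, 20, 21) = 21

21


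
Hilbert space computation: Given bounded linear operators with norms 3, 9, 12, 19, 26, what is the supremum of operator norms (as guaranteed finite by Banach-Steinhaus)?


By the Uniform Boundedness Principle, the supremum of norms is finite.
sup_k ||T_k|| = max(3, 9, 12, 19, 26) = 26

26


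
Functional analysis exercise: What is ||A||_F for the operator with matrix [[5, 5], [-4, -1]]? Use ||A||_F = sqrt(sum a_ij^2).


||A||_F^2 = sum a_ij^2
= 5^2 + 5^2 + (-4)^2 + (-1)^2
= 25 + 25 + 16 + 1 = 67
||A||_F = sqrt(67) = 8.1854

8.1854


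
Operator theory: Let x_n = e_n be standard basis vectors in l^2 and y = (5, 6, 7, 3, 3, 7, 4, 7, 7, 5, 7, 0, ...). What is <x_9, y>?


x_9 = e_9 is the standard basis vector with 1 in position 9.
<x_9, y> = y_9 = 7
As n -> infinity, <x_n, y> -> 0, confirming weak convergence of (x_n) to 0.

7


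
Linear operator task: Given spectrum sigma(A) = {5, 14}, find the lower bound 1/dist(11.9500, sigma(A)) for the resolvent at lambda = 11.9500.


dist(11.9500, {5, 14}) = min(|11.9500 - 5|, |11.9500 - 14|)
= min(6.9500, 2.0500) = 2.0500
Resolvent bound = 1/2.0500 = 0.4878

0.4878


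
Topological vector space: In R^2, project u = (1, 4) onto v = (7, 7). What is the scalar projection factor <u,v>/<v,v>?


Computing <u,v> = 1*7 + 4*7 = 35
Computing <v,v> = 7^2 + 7^2 = 98
Projection coefficient = 35/98 = 0.3571

0.3571


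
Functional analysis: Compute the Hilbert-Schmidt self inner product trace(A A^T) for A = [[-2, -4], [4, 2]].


trace(A * A^T) = sum of squares of all entries
= (-2)^2 + (-4)^2 + 4^2 + 2^2
= 4 + 16 + 16 + 4
= 40

40


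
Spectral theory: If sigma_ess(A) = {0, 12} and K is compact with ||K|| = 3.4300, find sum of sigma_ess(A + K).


By Weyl's theorem, the essential spectrum is invariant under compact perturbations.
sigma_ess(A + K) = sigma_ess(A) = {0, 12}
Sum = 0 + 12 = 12

12


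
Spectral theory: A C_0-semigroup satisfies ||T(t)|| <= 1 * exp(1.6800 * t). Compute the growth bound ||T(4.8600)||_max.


||T(4.8600)|| <= 1 * exp(1.6800 * 4.8600)
= 1 * exp(8.1648)
= 1 * 3515.0183
= 3515.0183

3515.0183


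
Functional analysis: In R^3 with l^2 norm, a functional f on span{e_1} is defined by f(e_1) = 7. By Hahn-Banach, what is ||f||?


The norm of f is given by ||f|| = sup_{||x||=1} |f(x)|.
On span{e_1}, ||e_1|| = 1, so ||f|| = |f(e_1)| / ||e_1||
= |7| / 1 = 7.0000

7.0000


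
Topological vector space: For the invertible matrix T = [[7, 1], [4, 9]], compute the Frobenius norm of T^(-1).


det(T) = 7*9 - 1*4 = 59
T^(-1) = (1/59) * [[9, -1], [-4, 7]] = [[0.1525, -0.0169], [-0.0678, 0.1186]]
||T^(-1)||_F^2 = 0.1525^2 + (-0.0169)^2 + (-0.0678)^2 + 0.1186^2 = 0.0422
||T^(-1)||_F = sqrt(0.0422) = 0.2055

0.2055


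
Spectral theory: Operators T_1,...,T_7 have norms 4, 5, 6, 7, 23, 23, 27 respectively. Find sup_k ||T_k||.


By the Uniform Boundedness Principle, the supremum of norms is finite.
sup_k ||T_k|| = max(4, 5, 6, 7, 23, 23, 27) = 27

27


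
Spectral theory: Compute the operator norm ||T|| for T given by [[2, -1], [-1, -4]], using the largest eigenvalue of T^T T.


A^T A = [[5, 2], [2, 17]]
trace(A^T A) = 22, det(A^T A) = 81
discriminant = 22^2 - 4*81 = 160
Largest eigenvalue of A^T A = (trace + sqrt(disc))/2 = 17.3246
||T|| = sqrt(17.3246) = 4.1623

4.1623


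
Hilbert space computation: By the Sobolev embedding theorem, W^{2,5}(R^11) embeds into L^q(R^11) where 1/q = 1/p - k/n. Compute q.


Using the Sobolev embedding formula: 1/q = 1/p - k/n
1/q = 1/5 - 2/11 = 1/55
q = 1/(1/55) = 55

55.0000


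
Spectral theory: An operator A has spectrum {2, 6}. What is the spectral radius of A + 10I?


Spectrum of A + 10I = {12, 16}
Spectral radius = max |lambda| over the shifted spectrum
= max(12, 16) = 16

16


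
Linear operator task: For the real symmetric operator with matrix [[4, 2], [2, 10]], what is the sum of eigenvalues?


For a self-adjoint (symmetric) matrix, the eigenvalues are real.
The sum of eigenvalues equals the trace of the matrix.
trace = 4 + 10 = 14

14


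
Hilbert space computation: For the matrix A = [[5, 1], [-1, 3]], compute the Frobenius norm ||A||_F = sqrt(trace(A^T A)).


||A||_F^2 = sum a_ij^2
= 5^2 + 1^2 + (-1)^2 + 3^2
= 25 + 1 + 1 + 9 = 36
||A||_F = sqrt(36) = 6.0000

6.0000


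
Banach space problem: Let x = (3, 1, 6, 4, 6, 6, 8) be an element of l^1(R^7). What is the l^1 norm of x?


The l^1 norm equals the sum of absolute values of all components.
||x||_1 = 3 + 1 + 6 + 4 + 6 + 6 + 8
= 34

34.0000


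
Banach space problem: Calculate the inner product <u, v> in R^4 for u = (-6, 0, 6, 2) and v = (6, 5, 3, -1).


Computing the standard inner product <u, v> = sum u_i * v_i
= -6*6 + 0*5 + 6*3 + 2*-1
= -36 + 0 + 18 + -2
= -20

-20


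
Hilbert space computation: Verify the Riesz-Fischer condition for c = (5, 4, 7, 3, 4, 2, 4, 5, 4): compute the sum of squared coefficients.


sum |c_n|^2 = 5^2 + 4^2 + 7^2 + 3^2 + 4^2 + 2^2 + 4^2 + 5^2 + 4^2
= 25 + 16 + 49 + 9 + 16 + 4 + 16 + 25 + 16
= 176

176


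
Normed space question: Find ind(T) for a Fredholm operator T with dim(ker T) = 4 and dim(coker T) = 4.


The Fredholm index is defined as ind(T) = dim(ker T) - dim(coker T)
= 4 - 4
= 0

0


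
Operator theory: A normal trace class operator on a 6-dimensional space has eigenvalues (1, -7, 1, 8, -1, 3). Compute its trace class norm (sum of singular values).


For a normal operator, singular values equal |eigenvalues|.
Trace norm = sum |lambda_i| = 1 + 7 + 1 + 8 + 1 + 3
= 21

21


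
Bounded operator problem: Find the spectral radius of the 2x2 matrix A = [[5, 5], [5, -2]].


For a 2x2 matrix, eigenvalues satisfy lambda^2 - (trace)*lambda + det = 0
trace = 5 + -2 = 3
det = 5*-2 - 5*5 = -35
discriminant = 3^2 - 4*(-35) = 149
spectral radius = max |eigenvalue| = 7.6033

7.6033


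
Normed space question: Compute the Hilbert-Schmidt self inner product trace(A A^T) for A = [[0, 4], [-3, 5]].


trace(A * A^T) = sum of squares of all entries
= 0^2 + 4^2 + (-3)^2 + 5^2
= 0 + 16 + 9 + 25
= 50

50
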